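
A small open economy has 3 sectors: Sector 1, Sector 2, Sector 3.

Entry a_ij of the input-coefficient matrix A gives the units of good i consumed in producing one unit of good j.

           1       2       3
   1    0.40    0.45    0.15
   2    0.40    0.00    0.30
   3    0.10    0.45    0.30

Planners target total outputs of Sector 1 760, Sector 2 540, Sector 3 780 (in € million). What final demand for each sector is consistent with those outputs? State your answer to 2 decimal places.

I − A =
  [   0.60    -0.45    -0.15]
  [  -0.40     1.00    -0.30]
  [  -0.10    -0.45     0.70]
d = (I − A) x:
  d_1 = (+0.60)·760 + (-0.45)·540 + (-0.15)·780 = 96.00
  d_2 = (-0.40)·760 + (+1.00)·540 + (-0.30)·780 = 2.00
  d_3 = (-0.10)·760 + (-0.45)·540 + (+0.70)·780 = 227.00

d_1 = 96.00, d_2 = 2.00, d_3 = 227.00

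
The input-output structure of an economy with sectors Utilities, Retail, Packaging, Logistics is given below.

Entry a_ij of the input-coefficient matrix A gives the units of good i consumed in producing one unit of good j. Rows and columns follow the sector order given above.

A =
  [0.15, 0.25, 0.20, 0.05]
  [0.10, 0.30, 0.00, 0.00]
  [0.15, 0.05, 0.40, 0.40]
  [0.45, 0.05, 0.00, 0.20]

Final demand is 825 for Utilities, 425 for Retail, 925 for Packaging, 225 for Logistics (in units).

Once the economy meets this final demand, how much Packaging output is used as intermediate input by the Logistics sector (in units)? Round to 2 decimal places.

z_34 = 598.55

I − A =
  [   0.85    -0.25    -0.20    -0.05]
  [  -0.10     0.70     0.00     0.00]
  [  -0.15    -0.05     0.60    -0.40]
  [  -0.45    -0.05     0.00     0.80]
Compute the cofactors C_ij = (−1)^(i+j)·(3×3 minor ij) of I−A; the adjugate is their transpose:
adj(I−A) = Cᵀ =
  [ 0.33600   0.13350   0.11200   0.07700]
  [ 0.04800   0.33450   0.01600   0.01100]
  [ 0.21600   0.12525   0.44000   0.23350]
  [ 0.19200   0.09600   0.06400   0.32000]
det(I−A) = Σ_j (I−A)_1j·C_1j = (0.85)(0.33600) + (-0.25)(0.04800) + (-0.20)(0.21600) + (-0.05)(0.19200) = 0.2208
(I − A)⁻¹ = adj(I−A) / det(I−A) ≈
  [   1.5217     0.6046     0.5072     0.3487]
  [   0.2174     1.5149     0.0725     0.0498]
  [   0.9783     0.5673     1.9928     1.0575]
  [   0.8696     0.4348     0.2899     1.4493]
First solve x = (I − A)⁻¹ d = adj(I−A)·d / det(I−A); in particular x_4 = (0.19200·825 + 0.09600·425 + 0.06400·925 + 0.32000·225) / 0.2208 = 330.40 / 0.2208 ≈ 1496.3768.
Intermediate flow from 3 to 4: z_34 = a_34 · x_4 = 0.40 × 330.40 / 0.2208 = 132.16 / 0.2208 ≈ 598.55.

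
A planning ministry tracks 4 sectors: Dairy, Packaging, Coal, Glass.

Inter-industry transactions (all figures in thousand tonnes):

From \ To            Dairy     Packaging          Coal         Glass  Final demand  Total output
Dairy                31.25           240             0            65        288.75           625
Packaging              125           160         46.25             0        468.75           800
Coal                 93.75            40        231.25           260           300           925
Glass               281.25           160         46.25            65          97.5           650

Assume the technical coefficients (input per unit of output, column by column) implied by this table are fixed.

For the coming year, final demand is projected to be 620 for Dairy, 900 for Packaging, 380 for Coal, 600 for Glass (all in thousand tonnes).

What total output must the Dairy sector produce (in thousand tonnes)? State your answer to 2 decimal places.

Technical coefficients a_ij = z_ij / X_j:
  a_DD = 31.25/625 = 0.05, a_PD = 125/625 = 0.20, a_CD = 93.75/625 = 0.15, a_GD = 281.25/625 = 0.45
  a_DP = 240/800 = 0.30, a_PP = 160/800 = 0.20, a_CP = 40/800 = 0.05, a_GP = 160/800 = 0.20
  a_DC = 0/925 = 0.00, a_PC = 46.25/925 = 0.05, a_CC = 231.25/925 = 0.25, a_GC = 46.25/925 = 0.05
  a_DG = 65/650 = 0.10, a_PG = 0/650 = 0.00, a_CG = 260/650 = 0.40, a_GG = 65/650 = 0.10
I − A =
  [   0.95    -0.30     0.00    -0.10]
  [  -0.20     0.80    -0.05     0.00]
  [  -0.15    -0.05     0.75    -0.40]
  [  -0.45    -0.20    -0.05     0.90]
Compute the cofactors C_ij = (−1)^(i+j)·(3×3 minor ij) of I−A; the adjugate is their transpose:
adj(I−A) = Cᵀ =
  [ 0.517750   0.211750   0.018500   0.065750]
  [ 0.146750   0.587750   0.041500   0.034750]
  [ 0.277000   0.214000   0.590000   0.293000]
  [ 0.306875   0.248375   0.051250   0.520375]
det(I−A) = Σ_j (I−A)_1j·C_1j = (0.95)(0.517750) + (-0.30)(0.146750) + (0.00)(0.277000) + (-0.10)(0.306875) = 0.41715
(I − A)⁻¹ = adj(I−A) / det(I−A) ≈
  [   1.2412     0.5076     0.0443     0.1576]
  [   0.3518     1.4090     0.0995     0.0833]
  [   0.6640     0.5130     1.4144     0.7024]
  [   0.7356     0.5954     0.1229     1.2475]
x = (I − A)⁻¹ d = adj(I−A)·d / det(I−A), with det(I−A) = 0.41715:
  x_D = (0.517750·620 + 0.211750·900 + 0.018500·380 + 0.065750·600) / 0.41715 = 558.06 / 0.41715 ≈ 1337.79
  x_P = (0.146750·620 + 0.587750·900 + 0.041500·380 + 0.034750·600) / 0.41715 = 656.58 / 0.41715 ≈ 1573.97
  x_C = (0.277000·620 + 0.214000·900 + 0.590000·380 + 0.293000·600) / 0.41715 = 764.34 / 0.41715 ≈ 1832.29
  x_G = (0.306875·620 + 0.248375·900 + 0.051250·380 + 0.520375·600) / 0.41715 = 745.50 / 0.41715 ≈ 1787.13

x_D = 1337.79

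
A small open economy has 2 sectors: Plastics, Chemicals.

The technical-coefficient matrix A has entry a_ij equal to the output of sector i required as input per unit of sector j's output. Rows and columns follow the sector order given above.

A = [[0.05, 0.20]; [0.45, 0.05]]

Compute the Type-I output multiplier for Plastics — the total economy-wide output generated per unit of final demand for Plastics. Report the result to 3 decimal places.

I − A =
  [   0.95    -0.20]
  [  -0.45     0.95]
det(I−A) = (0.95)(0.95) − (-0.20)(-0.45) = 0.8125
adj(I−A) = [[0.95, 0.20], [0.45, 0.95]]
(I − A)⁻¹ = adj(I−A) / det(I−A) ≈
  [   1.1692     0.2462]
  [   0.5538     1.1692]
The output multiplier for sector j is the column-j sum of the Leontief inverse (I − A)⁻¹ = adj(I−A) / det(I−A).
Column 1 of adj(I−A): (0.95, 0.45); det(I−A) = 0.8125.
m_1 = (0.95 + 0.45) / 0.8125 = 1.40 / 0.8125 ≈ 1.723.

m_1 = 1.723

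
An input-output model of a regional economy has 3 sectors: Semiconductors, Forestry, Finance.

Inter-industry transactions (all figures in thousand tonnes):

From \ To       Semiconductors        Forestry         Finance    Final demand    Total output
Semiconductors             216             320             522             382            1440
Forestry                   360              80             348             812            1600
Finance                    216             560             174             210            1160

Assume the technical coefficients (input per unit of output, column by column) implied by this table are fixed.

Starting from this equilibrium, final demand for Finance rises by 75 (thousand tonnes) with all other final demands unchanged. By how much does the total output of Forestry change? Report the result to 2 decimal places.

Δx_2 = 62.34

Technical coefficients a_ij = z_ij / X_j:
  a_11 = 216/1440 = 0.15, a_21 = 360/1440 = 0.25, a_31 = 216/1440 = 0.15
  a_12 = 320/1600 = 0.20, a_22 = 80/1600 = 0.05, a_32 = 560/1600 = 0.35
  a_13 = 522/1160 = 0.45, a_23 = 348/1160 = 0.30, a_33 = 174/1160 = 0.15
I − A =
  [   0.85    -0.20    -0.45]
  [  -0.25     0.95    -0.30]
  [  -0.15    -0.35     0.85]
Cofactors of I−A, C_ij = (−1)^(i+j)·(minor ij) (rows/columns in the sector order above):
  C_11 = (0.95)(0.85) − (-0.30)(-0.35) = 0.7025
  C_12 = −[(-0.25)(0.85) − (-0.30)(-0.15)] = 0.2575
  C_13 = (-0.25)(-0.35) − (0.95)(-0.15) = 0.2300
  C_21 = −[(-0.20)(0.85) − (-0.45)(-0.35)] = 0.3275
  C_22 = (0.85)(0.85) − (-0.45)(-0.15) = 0.6550
  C_23 = −[(0.85)(-0.35) − (-0.20)(-0.15)] = 0.3275
  C_31 = (-0.20)(-0.30) − (-0.45)(0.95) = 0.4875
  C_32 = −[(0.85)(-0.30) − (-0.45)(-0.25)] = 0.3675
  C_33 = (0.85)(0.95) − (-0.20)(-0.25) = 0.7575
det(I−A) = Σ_j (I−A)_1j·C_1j = (0.85)(0.7025) + (-0.20)(0.2575) + (-0.45)(0.2300) = 0.442125
adj(I−A) = Cᵀ =
  [ 0.7025   0.3275   0.4875]
  [ 0.2575   0.6550   0.3675]
  [ 0.2300   0.3275   0.7575]
(I − A)⁻¹ = adj(I−A) / det(I−A) ≈
  [   1.5889     0.7407     1.1026]
  [   0.5824     1.4815     0.8312]
  [   0.5202     0.7407     1.7133]
Δx = (I − A)⁻¹ Δd with Δd having +75 in the Finance component and 0 elsewhere.
So Δx_2 = L_23 · (+75), where L_23 = adj(I−A)_23 / det(I−A) = 0.3675 / 0.442125.
Δx_2 = 0.3675 × (+75) / 0.442125 = 27.5625 / 0.442125 ≈ 62.34.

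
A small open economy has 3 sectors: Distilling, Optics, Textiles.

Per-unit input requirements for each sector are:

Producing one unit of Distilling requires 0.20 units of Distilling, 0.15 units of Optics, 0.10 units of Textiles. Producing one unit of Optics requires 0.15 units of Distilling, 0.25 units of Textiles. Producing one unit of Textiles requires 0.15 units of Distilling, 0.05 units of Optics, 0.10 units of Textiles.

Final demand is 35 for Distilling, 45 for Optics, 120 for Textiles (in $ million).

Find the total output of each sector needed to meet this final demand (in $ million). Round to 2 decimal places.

x_1 = 86.37, x_2 = 66.02, x_3 = 161.27

I − A =
  [   0.80    -0.15    -0.15]
  [  -0.15     1.00    -0.05]
  [  -0.10    -0.25     0.90]
Cofactors of I−A, C_ij = (−1)^(i+j)·(minor ij) (rows/columns in the sector order above):
  C_11 = (1.00)(0.90) − (-0.05)(-0.25) = 0.8875
  C_12 = −[(-0.15)(0.90) − (-0.05)(-0.10)] = 0.1400
  C_13 = (-0.15)(-0.25) − (1.00)(-0.10) = 0.1375
  C_21 = −[(-0.15)(0.90) − (-0.15)(-0.25)] = 0.1725
  C_22 = (0.80)(0.90) − (-0.15)(-0.10) = 0.7050
  C_23 = −[(0.80)(-0.25) − (-0.15)(-0.10)] = 0.2150
  C_31 = (-0.15)(-0.05) − (-0.15)(1.00) = 0.1575
  C_32 = −[(0.80)(-0.05) − (-0.15)(-0.15)] = 0.0625
  C_33 = (0.80)(1.00) − (-0.15)(-0.15) = 0.7775
det(I−A) = Σ_j (I−A)_1j·C_1j = (0.80)(0.8875) + (-0.15)(0.1400) + (-0.15)(0.1375) = 0.668375
adj(I−A) = Cᵀ =
  [ 0.8875   0.1725   0.1575]
  [ 0.1400   0.7050   0.0625]
  [ 0.1375   0.2150   0.7775]
(I − A)⁻¹ = adj(I−A) / det(I−A) ≈
  [   1.3278     0.2581     0.2356]
  [   0.2095     1.0548     0.0935]
  [   0.2057     0.3217     1.1633]
x = (I − A)⁻¹ d = adj(I−A)·d / det(I−A), with det(I−A) = 0.668375:
  x_1 = (0.8875·35 + 0.1725·45 + 0.1575·120) / 0.668375 = 57.725 / 0.668375 ≈ 86.37
  x_2 = (0.1400·35 + 0.7050·45 + 0.0625·120) / 0.668375 = 44.125 / 0.668375 ≈ 66.02
  x_3 = (0.1375·35 + 0.2150·45 + 0.7775·120) / 0.668375 = 107.7875 / 0.668375 ≈ 161.27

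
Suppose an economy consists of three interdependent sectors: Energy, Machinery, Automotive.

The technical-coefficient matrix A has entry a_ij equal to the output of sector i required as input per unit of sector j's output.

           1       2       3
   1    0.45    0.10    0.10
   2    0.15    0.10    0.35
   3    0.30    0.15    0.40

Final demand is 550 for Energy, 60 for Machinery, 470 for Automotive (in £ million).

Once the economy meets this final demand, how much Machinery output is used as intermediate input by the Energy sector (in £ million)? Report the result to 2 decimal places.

I − A =
  [   0.55    -0.10    -0.10]
  [  -0.15     0.90    -0.35]
  [  -0.30    -0.15     0.60]
Cofactors of I−A, C_ij = (−1)^(i+j)·(minor ij) (rows/columns in the sector order above):
  C_11 = (0.90)(0.60) − (-0.35)(-0.15) = 0.4875
  C_12 = −[(-0.15)(0.60) − (-0.35)(-0.30)] = 0.1950
  C_13 = (-0.15)(-0.15) − (0.90)(-0.30) = 0.2925
  C_21 = −[(-0.10)(0.60) − (-0.10)(-0.15)] = 0.0750
  C_22 = (0.55)(0.60) − (-0.10)(-0.30) = 0.3000
  C_23 = −[(0.55)(-0.15) − (-0.10)(-0.30)] = 0.1125
  C_31 = (-0.10)(-0.35) − (-0.10)(0.90) = 0.1250
  C_32 = −[(0.55)(-0.35) − (-0.10)(-0.15)] = 0.2075
  C_33 = (0.55)(0.90) − (-0.10)(-0.15) = 0.4800
det(I−A) = Σ_j (I−A)_1j·C_1j = (0.55)(0.4875) + (-0.10)(0.1950) + (-0.10)(0.2925) = 0.219375
adj(I−A) = Cᵀ =
  [ 0.4875   0.0750   0.1250]
  [ 0.1950   0.3000   0.2075]
  [ 0.2925   0.1125   0.4800]
(I − A)⁻¹ = adj(I−A) / det(I−A) ≈
  [   2.2222     0.3419     0.5698]
  [   0.8889     1.3675     0.9459]
  [   1.3333     0.5128     2.1880]
First solve x = (I − A)⁻¹ d = adj(I−A)·d / det(I−A); in particular x_1 = (0.4875·550 + 0.0750·60 + 0.1250·470) / 0.219375 = 331.375 / 0.219375 ≈ 1510.5413.
Intermediate flow from 2 to 1: z_21 = a_21 · x_1 = 0.15 × 331.375 / 0.219375 = 49.70625 / 0.219375 ≈ 226.58.

z_21 = 226.58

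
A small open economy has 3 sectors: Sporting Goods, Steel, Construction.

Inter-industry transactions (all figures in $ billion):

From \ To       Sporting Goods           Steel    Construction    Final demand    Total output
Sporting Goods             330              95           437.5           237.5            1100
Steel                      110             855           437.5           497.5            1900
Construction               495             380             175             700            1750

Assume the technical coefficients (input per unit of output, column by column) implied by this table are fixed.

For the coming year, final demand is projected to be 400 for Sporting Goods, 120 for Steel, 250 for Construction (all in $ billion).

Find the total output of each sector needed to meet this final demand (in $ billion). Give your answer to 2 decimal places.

Technical coefficients a_ij = z_ij / X_j:
  a_11 = 330/1100 = 0.30, a_21 = 110/1100 = 0.10, a_31 = 495/1100 = 0.45
  a_12 = 95/1900 = 0.05, a_22 = 855/1900 = 0.45, a_32 = 380/1900 = 0.20
  a_13 = 437.5/1750 = 0.25, a_23 = 437.5/1750 = 0.25, a_33 = 175/1750 = 0.10
I − A =
  [   0.70    -0.05    -0.25]
  [  -0.10     0.55    -0.25]
  [  -0.45    -0.20     0.90]
Cofactors of I−A, C_ij = (−1)^(i+j)·(minor ij) (rows/columns in the sector order above):
  C_11 = (0.55)(0.90) − (-0.25)(-0.20) = 0.4450
  C_12 = −[(-0.10)(0.90) − (-0.25)(-0.45)] = 0.2025
  C_13 = (-0.10)(-0.20) − (0.55)(-0.45) = 0.2675
  C_21 = −[(-0.05)(0.90) − (-0.25)(-0.20)] = 0.0950
  C_22 = (0.70)(0.90) − (-0.25)(-0.45) = 0.5175
  C_23 = −[(0.70)(-0.20) − (-0.05)(-0.45)] = 0.1625
  C_31 = (-0.05)(-0.25) − (-0.25)(0.55) = 0.1500
  C_32 = −[(0.70)(-0.25) − (-0.25)(-0.10)] = 0.2000
  C_33 = (0.70)(0.55) − (-0.05)(-0.10) = 0.3800
det(I−A) = Σ_j (I−A)_1j·C_1j = (0.70)(0.4450) + (-0.05)(0.2025) + (-0.25)(0.2675) = 0.2345
adj(I−A) = Cᵀ =
  [ 0.4450   0.0950   0.1500]
  [ 0.2025   0.5175   0.2000]
  [ 0.2675   0.1625   0.3800]
(I − A)⁻¹ = adj(I−A) / det(I−A) ≈
  [   1.8977     0.4051     0.6397]
  [   0.8635     2.2068     0.8529]
  [   1.1407     0.6930     1.6205]
x = (I − A)⁻¹ d = adj(I−A)·d / det(I−A), with det(I−A) = 0.2345:
  x_1 = (0.4450·400 + 0.0950·120 + 0.1500·250) / 0.2345 = 226.90 / 0.2345 ≈ 967.59
  x_2 = (0.2025·400 + 0.5175·120 + 0.2000·250) / 0.2345 = 193.10 / 0.2345 ≈ 823.45
  x_3 = (0.2675·400 + 0.1625·120 + 0.3800·250) / 0.2345 = 221.50 / 0.2345 ≈ 944.56

x_1 = 967.59, x_2 = 823.45, x_3 = 944.56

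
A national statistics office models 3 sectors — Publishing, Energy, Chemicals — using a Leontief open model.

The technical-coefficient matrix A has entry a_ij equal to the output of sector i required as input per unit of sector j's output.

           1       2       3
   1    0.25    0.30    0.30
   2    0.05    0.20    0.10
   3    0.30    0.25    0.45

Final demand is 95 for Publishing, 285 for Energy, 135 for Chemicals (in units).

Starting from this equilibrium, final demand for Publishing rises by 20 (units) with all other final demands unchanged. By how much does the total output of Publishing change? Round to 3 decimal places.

I − A =
  [   0.75    -0.30    -0.30]
  [  -0.05     0.80    -0.10]
  [  -0.30    -0.25     0.55]
Cofactors of I−A, C_ij = (−1)^(i+j)·(minor ij) (rows/columns in the sector order above):
  C_11 = (0.80)(0.55) − (-0.10)(-0.25) = 0.4150
  C_12 = −[(-0.05)(0.55) − (-0.10)(-0.30)] = 0.0575
  C_13 = (-0.05)(-0.25) − (0.80)(-0.30) = 0.2525
  C_21 = −[(-0.30)(0.55) − (-0.30)(-0.25)] = 0.2400
  C_22 = (0.75)(0.55) − (-0.30)(-0.30) = 0.3225
  C_23 = −[(0.75)(-0.25) − (-0.30)(-0.30)] = 0.2775
  C_31 = (-0.30)(-0.10) − (-0.30)(0.80) = 0.2700
  C_32 = −[(0.75)(-0.10) − (-0.30)(-0.05)] = 0.0900
  C_33 = (0.75)(0.80) − (-0.30)(-0.05) = 0.5850
det(I−A) = Σ_j (I−A)_1j·C_1j = (0.75)(0.4150) + (-0.30)(0.0575) + (-0.30)(0.2525) = 0.21825
adj(I−A) = Cᵀ =
  [ 0.4150   0.2400   0.2700]
  [ 0.0575   0.3225   0.0900]
  [ 0.2525   0.2775   0.5850]
(I − A)⁻¹ = adj(I−A) / det(I−A) ≈
  [   1.9015     1.0997     1.2371]
  [   0.2635     1.4777     0.4124]
  [   1.1569     1.2715     2.6804]
Δx = (I − A)⁻¹ Δd with Δd having +20 in the Publishing component and 0 elsewhere.
So Δx_1 = L_11 · (+20), where L_11 = adj(I−A)_11 / det(I−A) = 0.4150 / 0.21825.
Δx_1 = 0.4150 × (+20) / 0.21825 = 8.30 / 0.21825 ≈ 38.030.

Δx_1 = 38.030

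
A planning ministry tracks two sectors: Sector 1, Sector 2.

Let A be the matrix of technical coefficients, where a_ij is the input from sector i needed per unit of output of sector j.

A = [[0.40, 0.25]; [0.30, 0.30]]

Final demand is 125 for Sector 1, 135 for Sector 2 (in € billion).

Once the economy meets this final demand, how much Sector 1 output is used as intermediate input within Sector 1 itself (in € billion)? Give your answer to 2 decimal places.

z_11 = 140.58

I − A =
  [   0.60    -0.25]
  [  -0.30     0.70]
det(I−A) = (0.60)(0.70) − (-0.25)(-0.30) = 0.3450
adj(I−A) = [[0.70, 0.25], [0.30, 0.60]]
(I − A)⁻¹ = adj(I−A) / det(I−A) ≈
  [   2.0290     0.7246]
  [   0.8696     1.7391]
First solve x = (I − A)⁻¹ d = adj(I−A)·d / det(I−A); in particular x_1 = (0.70·125 + 0.25·135) / 0.3450 = 121.25 / 0.3450 ≈ 351.4493.
Intermediate flow from 1 to 1: z_11 = a_11 · x_1 = 0.40 × 121.25 / 0.3450 = 48.50 / 0.3450 ≈ 140.58.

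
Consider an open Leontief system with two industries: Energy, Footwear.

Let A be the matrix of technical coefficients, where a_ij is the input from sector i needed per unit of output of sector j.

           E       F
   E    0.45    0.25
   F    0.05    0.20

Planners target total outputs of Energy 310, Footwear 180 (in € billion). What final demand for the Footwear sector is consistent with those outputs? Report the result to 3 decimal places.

d_F = 128.500

I − A =
  [   0.55    -0.25]
  [  -0.05     0.80]
d = (I − A) x:
  d_E = (+0.55)·310 + (-0.25)·180 = 125.500
  d_F = (-0.05)·310 + (+0.80)·180 = 128.500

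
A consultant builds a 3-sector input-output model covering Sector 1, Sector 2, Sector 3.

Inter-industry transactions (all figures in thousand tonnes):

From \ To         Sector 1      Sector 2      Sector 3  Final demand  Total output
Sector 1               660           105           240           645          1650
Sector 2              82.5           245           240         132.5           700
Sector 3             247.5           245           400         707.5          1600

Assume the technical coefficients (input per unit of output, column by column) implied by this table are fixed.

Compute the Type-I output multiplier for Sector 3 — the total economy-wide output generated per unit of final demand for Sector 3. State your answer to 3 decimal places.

m_3 = 2.556

Technical coefficients a_ij = z_ij / X_j:
  a_11 = 660/1650 = 0.40, a_21 = 82.5/1650 = 0.05, a_31 = 247.5/1650 = 0.15
  a_12 = 105/700 = 0.15, a_22 = 245/700 = 0.35, a_32 = 245/700 = 0.35
  a_13 = 240/1600 = 0.15, a_23 = 240/1600 = 0.15, a_33 = 400/1600 = 0.25
I − A =
  [   0.60    -0.15    -0.15]
  [  -0.05     0.65    -0.15]
  [  -0.15    -0.35     0.75]
Cofactors of I−A, C_ij = (−1)^(i+j)·(minor ij) (rows/columns in the sector order above):
  C_11 = (0.65)(0.75) − (-0.15)(-0.35) = 0.4350
  C_12 = −[(-0.05)(0.75) − (-0.15)(-0.15)] = 0.0600
  C_13 = (-0.05)(-0.35) − (0.65)(-0.15) = 0.1150
  C_21 = −[(-0.15)(0.75) − (-0.15)(-0.35)] = 0.1650
  C_22 = (0.60)(0.75) − (-0.15)(-0.15) = 0.4275
  C_23 = −[(0.60)(-0.35) − (-0.15)(-0.15)] = 0.2325
  C_31 = (-0.15)(-0.15) − (-0.15)(0.65) = 0.1200
  C_32 = −[(0.60)(-0.15) − (-0.15)(-0.05)] = 0.0975
  C_33 = (0.60)(0.65) − (-0.15)(-0.05) = 0.3825
det(I−A) = Σ_j (I−A)_1j·C_1j = (0.60)(0.4350) + (-0.15)(0.0600) + (-0.15)(0.1150) = 0.23475
adj(I−A) = Cᵀ =
  [ 0.4350   0.1650   0.1200]
  [ 0.0600   0.4275   0.0975]
  [ 0.1150   0.2325   0.3825]
(I − A)⁻¹ = adj(I−A) / det(I−A) ≈
  [   1.8530     0.7029     0.5112]
  [   0.2556     1.8211     0.4153]
  [   0.4899     0.9904     1.6294]
The output multiplier for sector j is the column-j sum of the Leontief inverse (I − A)⁻¹ = adj(I−A) / det(I−A).
Column 3 of adj(I−A): (0.1200, 0.0975, 0.3825); det(I−A) = 0.23475.
m_3 = (0.1200 + 0.0975 + 0.3825) / 0.23475 = 0.60 / 0.23475 ≈ 2.556.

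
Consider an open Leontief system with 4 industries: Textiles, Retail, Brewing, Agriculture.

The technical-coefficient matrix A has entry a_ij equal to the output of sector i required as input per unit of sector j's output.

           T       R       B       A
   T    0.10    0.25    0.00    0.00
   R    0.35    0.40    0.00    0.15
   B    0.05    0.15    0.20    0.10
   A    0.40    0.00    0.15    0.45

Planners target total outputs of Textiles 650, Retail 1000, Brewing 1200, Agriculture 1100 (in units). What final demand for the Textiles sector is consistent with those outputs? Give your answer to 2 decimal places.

d_T = 335.00

I − A =
  [   0.90    -0.25     0.00     0.00]
  [  -0.35     0.60     0.00    -0.15]
  [  -0.05    -0.15     0.80    -0.10]
  [  -0.40     0.00    -0.15     0.55]
d = (I − A) x:
  d_T = (+0.90)·650 + (-0.25)·1000 + (+0.00)·1200 + (+0.00)·1100 = 335.00
  d_R = (-0.35)·650 + (+0.60)·1000 + (+0.00)·1200 + (-0.15)·1100 = 207.50
  d_B = (-0.05)·650 + (-0.15)·1000 + (+0.80)·1200 + (-0.10)·1100 = 667.50
  d_A = (-0.40)·650 + (+0.00)·1000 + (-0.15)·1200 + (+0.55)·1100 = 165.00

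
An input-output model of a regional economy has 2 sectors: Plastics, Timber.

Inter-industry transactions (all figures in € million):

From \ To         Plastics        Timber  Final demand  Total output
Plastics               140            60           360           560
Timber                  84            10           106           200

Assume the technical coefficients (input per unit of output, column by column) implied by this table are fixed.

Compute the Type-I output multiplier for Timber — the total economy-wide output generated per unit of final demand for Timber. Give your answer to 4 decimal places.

m_T = 1.5730

Technical coefficients a_ij = z_ij / X_j:
  a_PP = 140/560 = 0.25, a_TP = 84/560 = 0.15
  a_PT = 60/200 = 0.30, a_TT = 10/200 = 0.05
I − A =
  [   0.75    -0.30]
  [  -0.15     0.95]
det(I−A) = (0.75)(0.95) − (-0.30)(-0.15) = 0.6675
adj(I−A) = [[0.95, 0.30], [0.15, 0.75]]
(I − A)⁻¹ = adj(I−A) / det(I−A) ≈
  [   1.42322     0.44944]
  [   0.22472     1.12360]
The output multiplier for sector j is the column-j sum of the Leontief inverse (I − A)⁻¹ = adj(I−A) / det(I−A).
Column T of adj(I−A): (0.30, 0.75); det(I−A) = 0.6675.
m_T = (0.30 + 0.75) / 0.6675 = 1.05 / 0.6675 ≈ 1.5730.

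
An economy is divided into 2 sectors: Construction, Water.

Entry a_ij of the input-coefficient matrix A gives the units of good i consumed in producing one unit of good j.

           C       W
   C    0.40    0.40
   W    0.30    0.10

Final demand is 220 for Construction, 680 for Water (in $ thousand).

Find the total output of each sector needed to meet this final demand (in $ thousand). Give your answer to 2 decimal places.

I − A =
  [   0.60    -0.40]
  [  -0.30     0.90]
det(I−A) = (0.60)(0.90) − (-0.40)(-0.30) = 0.4200
adj(I−A) = [[0.90, 0.40], [0.30, 0.60]]
(I − A)⁻¹ = adj(I−A) / det(I−A) ≈
  [   2.1429     0.9524]
  [   0.7143     1.4286]
x = (I − A)⁻¹ d = adj(I−A)·d / det(I−A), with det(I−A) = 0.4200:
  x_C = (0.90·220 + 0.40·680) / 0.4200 = 470.00 / 0.4200 ≈ 1119.05
  x_W = (0.30·220 + 0.60·680) / 0.4200 = 474.00 / 0.4200 ≈ 1128.57

x_C = 1119.05, x_W = 1128.57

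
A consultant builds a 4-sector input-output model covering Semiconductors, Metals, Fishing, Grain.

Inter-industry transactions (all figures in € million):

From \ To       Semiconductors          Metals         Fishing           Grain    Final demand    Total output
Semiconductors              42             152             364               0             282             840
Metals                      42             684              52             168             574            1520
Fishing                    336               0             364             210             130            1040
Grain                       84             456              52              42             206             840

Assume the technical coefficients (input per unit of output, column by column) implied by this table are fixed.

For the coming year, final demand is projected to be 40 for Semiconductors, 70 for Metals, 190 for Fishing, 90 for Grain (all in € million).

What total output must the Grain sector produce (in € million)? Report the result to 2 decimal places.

x_G = 245.91

Technical coefficients a_ij = z_ij / X_j:
  a_SS = 42/840 = 0.05, a_MS = 42/840 = 0.05, a_FS = 336/840 = 0.40, a_GS = 84/840 = 0.10
  a_SM = 152/1520 = 0.10, a_MM = 684/1520 = 0.45, a_FM = 0/1520 = 0.00, a_GM = 456/1520 = 0.30
  a_SF = 364/1040 = 0.35, a_MF = 52/1040 = 0.05, a_FF = 364/1040 = 0.35, a_GF = 52/1040 = 0.05
  a_SG = 0/840 = 0.00, a_MG = 168/840 = 0.20, a_FG = 210/840 = 0.25, a_GG = 42/840 = 0.05
I − A =
  [   0.95    -0.10    -0.35     0.00]
  [  -0.05     0.55    -0.05    -0.20]
  [  -0.40     0.00     0.65    -0.25]
  [  -0.10    -0.30    -0.05     0.95]
Compute the cofactors C_ij = (−1)^(i+j)·(3×3 minor ij) of I−A; the adjugate is their transpose:
adj(I−A) = Cᵀ =
  [ 0.290000   0.086750   0.167625   0.062375]
  [ 0.067500   0.433000   0.078250   0.111750]
  [ 0.202500   0.111750   0.432625   0.137375]
  [ 0.062500   0.151750   0.065125   0.257375]
det(I−A) = Σ_j (I−A)_1j·C_1j = (0.95)(0.290000) + (-0.10)(0.067500) + (-0.35)(0.202500) + (0.00)(0.062500) = 0.197875
(I − A)⁻¹ = adj(I−A) / det(I−A) ≈
  [   1.4656     0.4384     0.8471     0.3152]
  [   0.3411     2.1883     0.3955     0.5648]
  [   1.0234     0.5648     2.1864     0.6943]
  [   0.3159     0.7669     0.3291     1.3007]
x = (I − A)⁻¹ d = adj(I−A)·d / det(I−A), with det(I−A) = 0.197875:
  x_S = (0.290000·40 + 0.086750·70 + 0.167625·190 + 0.062375·90) / 0.197875 = 55.135 / 0.197875 ≈ 278.64
  x_M = (0.067500·40 + 0.433000·70 + 0.078250·190 + 0.111750·90) / 0.197875 = 57.935 / 0.197875 ≈ 292.79
  x_F = (0.202500·40 + 0.111750·70 + 0.432625·190 + 0.137375·90) / 0.197875 = 110.485 / 0.197875 ≈ 558.36
  x_G = (0.062500·40 + 0.151750·70 + 0.065125·190 + 0.257375·90) / 0.197875 = 48.66 / 0.197875 ≈ 245.91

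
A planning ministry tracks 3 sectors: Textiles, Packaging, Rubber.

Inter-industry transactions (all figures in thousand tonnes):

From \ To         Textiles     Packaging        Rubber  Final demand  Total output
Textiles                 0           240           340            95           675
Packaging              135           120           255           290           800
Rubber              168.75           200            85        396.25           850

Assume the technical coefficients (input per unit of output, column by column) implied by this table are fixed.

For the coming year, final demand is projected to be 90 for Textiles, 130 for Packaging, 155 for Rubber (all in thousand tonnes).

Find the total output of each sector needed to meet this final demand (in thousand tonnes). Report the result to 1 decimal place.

Technical coefficients a_ij = z_ij / X_j:
  a_11 = 0/675 = 0.00, a_21 = 135/675 = 0.20, a_31 = 168.75/675 = 0.25
  a_12 = 240/800 = 0.30, a_22 = 120/800 = 0.15, a_32 = 200/800 = 0.25
  a_13 = 340/850 = 0.40, a_23 = 255/850 = 0.30, a_33 = 85/850 = 0.10
I − A =
  [   1.00    -0.30    -0.40]
  [  -0.20     0.85    -0.30]
  [  -0.25    -0.25     0.90]
Cofactors of I−A, C_ij = (−1)^(i+j)·(minor ij) (rows/columns in the sector order above):
  C_11 = (0.85)(0.90) − (-0.30)(-0.25) = 0.6900
  C_12 = −[(-0.20)(0.90) − (-0.30)(-0.25)] = 0.2550
  C_13 = (-0.20)(-0.25) − (0.85)(-0.25) = 0.2625
  C_21 = −[(-0.30)(0.90) − (-0.40)(-0.25)] = 0.3700
  C_22 = (1.00)(0.90) − (-0.40)(-0.25) = 0.8000
  C_23 = −[(1.00)(-0.25) − (-0.30)(-0.25)] = 0.3250
  C_31 = (-0.30)(-0.30) − (-0.40)(0.85) = 0.4300
  C_32 = −[(1.00)(-0.30) − (-0.40)(-0.20)] = 0.3800
  C_33 = (1.00)(0.85) − (-0.30)(-0.20) = 0.7900
det(I−A) = Σ_j (I−A)_1j·C_1j = (1.00)(0.6900) + (-0.30)(0.2550) + (-0.40)(0.2625) = 0.5085
adj(I−A) = Cᵀ =
  [ 0.6900   0.3700   0.4300]
  [ 0.2550   0.8000   0.3800]
  [ 0.2625   0.3250   0.7900]
(I − A)⁻¹ = adj(I−A) / det(I−A) ≈
  [   1.3569     0.7276     0.8456]
  [   0.5015     1.5733     0.7473]
  [   0.5162     0.6391     1.5536]
x = (I − A)⁻¹ d = adj(I−A)·d / det(I−A), with det(I−A) = 0.5085:
  x_1 = (0.6900·90 + 0.3700·130 + 0.4300·155) / 0.5085 = 176.85 / 0.5085 ≈ 347.8
  x_2 = (0.2550·90 + 0.8000·130 + 0.3800·155) / 0.5085 = 185.85 / 0.5085 ≈ 365.5
  x_3 = (0.2625·90 + 0.3250·130 + 0.7900·155) / 0.5085 = 188.325 / 0.5085 ≈ 370.4

x_1 = 347.8, x_2 = 365.5, x_3 = 370.4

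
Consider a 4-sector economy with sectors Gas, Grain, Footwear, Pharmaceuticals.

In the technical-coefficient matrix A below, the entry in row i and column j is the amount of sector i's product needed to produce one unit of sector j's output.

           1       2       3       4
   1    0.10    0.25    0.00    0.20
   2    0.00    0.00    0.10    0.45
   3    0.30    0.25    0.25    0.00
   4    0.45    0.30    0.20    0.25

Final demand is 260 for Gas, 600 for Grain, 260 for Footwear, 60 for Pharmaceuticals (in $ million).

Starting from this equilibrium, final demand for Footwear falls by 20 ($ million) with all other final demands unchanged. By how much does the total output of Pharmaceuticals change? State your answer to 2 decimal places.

I − A =
  [   0.90    -0.25     0.00    -0.20]
  [   0.00     1.00    -0.10    -0.45]
  [  -0.30    -0.25     0.75     0.00]
  [  -0.45    -0.30    -0.20     0.75]
Compute the cofactors C_ij = (−1)^(i+j)·(3×3 minor ij) of I−A; the adjugate is their transpose:
adj(I−A) = Cᵀ =
  [ 0.420000   0.195625   0.087250   0.229375]
  [ 0.201375   0.426750   0.139500   0.309750]
  [ 0.235125   0.220500   0.412875   0.195000]
  [ 0.395250   0.346875   0.218250   0.645000]
det(I−A) = Σ_j (I−A)_1j·C_1j = (0.90)(0.420000) + (-0.25)(0.201375) + (0.00)(0.235125) + (-0.20)(0.395250) = 0.24860625
(I − A)⁻¹ = adj(I−A) / det(I−A) ≈
  [   1.6894     0.7869     0.3510     0.9226]
  [   0.8100     1.7166     0.5611     1.2459]
  [   0.9458     0.8869     1.6608     0.7844]
  [   1.5899     1.3953     0.8779     2.5945]
Δx = (I − A)⁻¹ Δd with Δd having -20 in the Footwear component and 0 elsewhere.
So Δx_4 = L_43 · (-20), where L_43 = adj(I−A)_43 / det(I−A) = 0.218250 / 0.24860625.
Δx_4 = 0.218250 × (-20) / 0.24860625 = -4.365 / 0.24860625 ≈ -17.56.

Δx_4 = -17.56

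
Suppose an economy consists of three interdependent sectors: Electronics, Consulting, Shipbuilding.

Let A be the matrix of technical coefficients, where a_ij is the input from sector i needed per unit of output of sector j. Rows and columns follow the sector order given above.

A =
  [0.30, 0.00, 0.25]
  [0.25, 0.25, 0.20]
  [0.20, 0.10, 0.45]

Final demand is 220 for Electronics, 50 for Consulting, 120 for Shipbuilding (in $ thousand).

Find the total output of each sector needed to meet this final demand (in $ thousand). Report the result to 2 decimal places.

x_E = 476.62, x_C = 346.75, x_S = 454.55

I − A =
  [   0.70     0.00    -0.25]
  [  -0.25     0.75    -0.20]
  [  -0.20    -0.10     0.55]
Cofactors of I−A, C_ij = (−1)^(i+j)·(minor ij) (rows/columns in the sector order above):
  C_11 = (0.75)(0.55) − (-0.20)(-0.10) = 0.3925
  C_12 = −[(-0.25)(0.55) − (-0.20)(-0.20)] = 0.1775
  C_13 = (-0.25)(-0.10) − (0.75)(-0.20) = 0.1750
  C_21 = −[(0.00)(0.55) − (-0.25)(-0.10)] = 0.0250
  C_22 = (0.70)(0.55) − (-0.25)(-0.20) = 0.3350
  C_23 = −[(0.70)(-0.10) − (0.00)(-0.20)] = 0.0700
  C_31 = (0.00)(-0.20) − (-0.25)(0.75) = 0.1875
  C_32 = −[(0.70)(-0.20) − (-0.25)(-0.25)] = 0.2025
  C_33 = (0.70)(0.75) − (0.00)(-0.25) = 0.5250
det(I−A) = Σ_j (I−A)_1j·C_1j = (0.70)(0.3925) + (0.00)(0.1775) + (-0.25)(0.1750) = 0.2310
adj(I−A) = Cᵀ =
  [ 0.3925   0.0250   0.1875]
  [ 0.1775   0.3350   0.2025]
  [ 0.1750   0.0700   0.5250]
(I − A)⁻¹ = adj(I−A) / det(I−A) ≈
  [   1.6991     0.1082     0.8117]
  [   0.7684     1.4502     0.8766]
  [   0.7576     0.3030     2.2727]
x = (I − A)⁻¹ d = adj(I−A)·d / det(I−A), with det(I−A) = 0.2310:
  x_E = (0.3925·220 + 0.0250·50 + 0.1875·120) / 0.2310 = 110.10 / 0.2310 ≈ 476.62
  x_C = (0.1775·220 + 0.3350·50 + 0.2025·120) / 0.2310 = 80.10 / 0.2310 ≈ 346.75
  x_S = (0.1750·220 + 0.0700·50 + 0.5250·120) / 0.2310 = 105.00 / 0.2310 ≈ 454.55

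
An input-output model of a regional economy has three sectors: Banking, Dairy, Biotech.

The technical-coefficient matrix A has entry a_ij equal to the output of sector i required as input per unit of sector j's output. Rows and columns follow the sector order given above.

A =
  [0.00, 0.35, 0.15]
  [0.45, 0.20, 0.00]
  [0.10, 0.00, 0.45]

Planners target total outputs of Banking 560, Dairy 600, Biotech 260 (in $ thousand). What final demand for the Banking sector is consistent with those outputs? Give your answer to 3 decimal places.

I − A =
  [   1.00    -0.35    -0.15]
  [  -0.45     0.80     0.00]
  [  -0.10     0.00     0.55]
d = (I − A) x:
  d_1 = (+1.00)·560 + (-0.35)·600 + (-0.15)·260 = 311.000
  d_2 = (-0.45)·560 + (+0.80)·600 + (+0.00)·260 = 228.000
  d_3 = (-0.10)·560 + (+0.00)·600 + (+0.55)·260 = 87.000

d_1 = 311.000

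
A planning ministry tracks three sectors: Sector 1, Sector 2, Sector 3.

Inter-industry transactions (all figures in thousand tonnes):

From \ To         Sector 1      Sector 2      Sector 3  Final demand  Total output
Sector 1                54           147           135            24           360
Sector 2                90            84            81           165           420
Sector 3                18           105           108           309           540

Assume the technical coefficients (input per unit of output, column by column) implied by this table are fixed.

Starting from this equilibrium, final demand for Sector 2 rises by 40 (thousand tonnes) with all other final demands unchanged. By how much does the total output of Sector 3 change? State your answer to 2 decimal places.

Technical coefficients a_ij = z_ij / X_j:
  a_11 = 54/360 = 0.15, a_21 = 90/360 = 0.25, a_31 = 18/360 = 0.05
  a_12 = 147/420 = 0.35, a_22 = 84/420 = 0.20, a_32 = 105/420 = 0.25
  a_13 = 135/540 = 0.25, a_23 = 81/540 = 0.15, a_33 = 108/540 = 0.20
I − A =
  [   0.85    -0.35    -0.25]
  [  -0.25     0.80    -0.15]
  [  -0.05    -0.25     0.80]
Cofactors of I−A, C_ij = (−1)^(i+j)·(minor ij) (rows/columns in the sector order above):
  C_11 = (0.80)(0.80) − (-0.15)(-0.25) = 0.6025
  C_12 = −[(-0.25)(0.80) − (-0.15)(-0.05)] = 0.2075
  C_13 = (-0.25)(-0.25) − (0.80)(-0.05) = 0.1025
  C_21 = −[(-0.35)(0.80) − (-0.25)(-0.25)] = 0.3425
  C_22 = (0.85)(0.80) − (-0.25)(-0.05) = 0.6675
  C_23 = −[(0.85)(-0.25) − (-0.35)(-0.05)] = 0.2300
  C_31 = (-0.35)(-0.15) − (-0.25)(0.80) = 0.2525
  C_32 = −[(0.85)(-0.15) − (-0.25)(-0.25)] = 0.1900
  C_33 = (0.85)(0.80) − (-0.35)(-0.25) = 0.5925
det(I−A) = Σ_j (I−A)_1j·C_1j = (0.85)(0.6025) + (-0.35)(0.2075) + (-0.25)(0.1025) = 0.413875
adj(I−A) = Cᵀ =
  [ 0.6025   0.3425   0.2525]
  [ 0.2075   0.6675   0.1900]
  [ 0.1025   0.2300   0.5925]
(I − A)⁻¹ = adj(I−A) / det(I−A) ≈
  [   1.4558     0.8275     0.6101]
  [   0.5014     1.6128     0.4591]
  [   0.2477     0.5557     1.4316]
Δx = (I − A)⁻¹ Δd with Δd having +40 in the Sector 2 component and 0 elsewhere.
So Δx_3 = L_32 · (+40), where L_32 = adj(I−A)_32 / det(I−A) = 0.2300 / 0.413875.
Δx_3 = 0.2300 × (+40) / 0.413875 = 9.20 / 0.413875 ≈ 22.23.

Δx_3 = 22.23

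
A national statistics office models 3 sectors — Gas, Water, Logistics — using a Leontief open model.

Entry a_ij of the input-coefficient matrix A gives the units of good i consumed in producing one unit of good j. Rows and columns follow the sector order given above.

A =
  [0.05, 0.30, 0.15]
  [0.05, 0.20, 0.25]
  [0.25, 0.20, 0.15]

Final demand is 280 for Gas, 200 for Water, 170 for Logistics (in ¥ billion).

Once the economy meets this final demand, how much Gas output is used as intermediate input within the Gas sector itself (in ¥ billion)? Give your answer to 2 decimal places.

I − A =
  [   0.95    -0.30    -0.15]
  [  -0.05     0.80    -0.25]
  [  -0.25    -0.20     0.85]
Cofactors of I−A, C_ij = (−1)^(i+j)·(minor ij) (rows/columns in the sector order above):
  C_11 = (0.80)(0.85) − (-0.25)(-0.20) = 0.6300
  C_12 = −[(-0.05)(0.85) − (-0.25)(-0.25)] = 0.1050
  C_13 = (-0.05)(-0.20) − (0.80)(-0.25) = 0.2100
  C_21 = −[(-0.30)(0.85) − (-0.15)(-0.20)] = 0.2850
  C_22 = (0.95)(0.85) − (-0.15)(-0.25) = 0.7700
  C_23 = −[(0.95)(-0.20) − (-0.30)(-0.25)] = 0.2650
  C_31 = (-0.30)(-0.25) − (-0.15)(0.80) = 0.1950
  C_32 = −[(0.95)(-0.25) − (-0.15)(-0.05)] = 0.2450
  C_33 = (0.95)(0.80) − (-0.30)(-0.05) = 0.7450
det(I−A) = Σ_j (I−A)_1j·C_1j = (0.95)(0.6300) + (-0.30)(0.1050) + (-0.15)(0.2100) = 0.5355
adj(I−A) = Cᵀ =
  [ 0.6300   0.2850   0.1950]
  [ 0.1050   0.7700   0.2450]
  [ 0.2100   0.2650   0.7450]
(I − A)⁻¹ = adj(I−A) / det(I−A) ≈
  [   1.1765     0.5322     0.3641]
  [   0.1961     1.4379     0.4575]
  [   0.3922     0.4949     1.3912]
First solve x = (I − A)⁻¹ d = adj(I−A)·d / det(I−A); in particular x_1 = (0.6300·280 + 0.2850·200 + 0.1950·170) / 0.5355 = 266.55 / 0.5355 ≈ 497.7591.
Intermediate flow from 1 to 1: z_11 = a_11 · x_1 = 0.05 × 266.55 / 0.5355 = 13.3275 / 0.5355 ≈ 24.89.

z_11 = 24.89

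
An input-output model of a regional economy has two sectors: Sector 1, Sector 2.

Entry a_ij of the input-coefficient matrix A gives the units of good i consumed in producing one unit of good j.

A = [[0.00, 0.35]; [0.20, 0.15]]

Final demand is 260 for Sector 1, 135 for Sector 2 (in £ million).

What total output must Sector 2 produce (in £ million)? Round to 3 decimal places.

x_2 = 239.744

I − A =
  [   1.00    -0.35]
  [  -0.20     0.85]
det(I−A) = (1.00)(0.85) − (-0.35)(-0.20) = 0.7800
adj(I−A) = [[0.85, 0.35], [0.20, 1.00]]
(I − A)⁻¹ = adj(I−A) / det(I−A) ≈
  [   1.0897     0.4487]
  [   0.2564     1.2821]
x = (I − A)⁻¹ d = adj(I−A)·d / det(I−A), with det(I−A) = 0.7800:
  x_1 = (0.85·260 + 0.35·135) / 0.7800 = 268.25 / 0.7800 ≈ 343.910
  x_2 = (0.20·260 + 1.00·135) / 0.7800 = 187.00 / 0.7800 ≈ 239.744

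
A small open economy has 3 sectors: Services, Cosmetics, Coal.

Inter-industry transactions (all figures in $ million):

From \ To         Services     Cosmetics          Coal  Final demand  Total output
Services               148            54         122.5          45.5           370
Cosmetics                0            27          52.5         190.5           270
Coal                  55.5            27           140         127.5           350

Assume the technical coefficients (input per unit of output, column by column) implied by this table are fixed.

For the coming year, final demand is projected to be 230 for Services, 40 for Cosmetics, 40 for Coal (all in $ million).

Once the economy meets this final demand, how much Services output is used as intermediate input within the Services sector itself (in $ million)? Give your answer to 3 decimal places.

z_11 = 213.865

Technical coefficients a_ij = z_ij / X_j:
  a_11 = 148/370 = 0.40, a_21 = 0/370 = 0.00, a_31 = 55.5/370 = 0.15
  a_12 = 54/270 = 0.20, a_22 = 27/270 = 0.10, a_32 = 27/270 = 0.10
  a_13 = 122.5/350 = 0.35, a_23 = 52.5/350 = 0.15, a_33 = 140/350 = 0.40
I − A =
  [   0.60    -0.20    -0.35]
  [   0.00     0.90    -0.15]
  [  -0.15    -0.10     0.60]
Cofactors of I−A, C_ij = (−1)^(i+j)·(minor ij) (rows/columns in the sector order above):
  C_11 = (0.90)(0.60) − (-0.15)(-0.10) = 0.5250
  C_12 = −[(0.00)(0.60) − (-0.15)(-0.15)] = 0.0225
  C_13 = (0.00)(-0.10) − (0.90)(-0.15) = 0.1350
  C_21 = −[(-0.20)(0.60) − (-0.35)(-0.10)] = 0.1550
  C_22 = (0.60)(0.60) − (-0.35)(-0.15) = 0.3075
  C_23 = −[(0.60)(-0.10) − (-0.20)(-0.15)] = 0.0900
  C_31 = (-0.20)(-0.15) − (-0.35)(0.90) = 0.3450
  C_32 = −[(0.60)(-0.15) − (-0.35)(0.00)] = 0.0900
  C_33 = (0.60)(0.90) − (-0.20)(0.00) = 0.5400
det(I−A) = Σ_j (I−A)_1j·C_1j = (0.60)(0.5250) + (-0.20)(0.0225) + (-0.35)(0.1350) = 0.26325
adj(I−A) = Cᵀ =
  [ 0.5250   0.1550   0.3450]
  [ 0.0225   0.3075   0.0900]
  [ 0.1350   0.0900   0.5400]
(I − A)⁻¹ = adj(I−A) / det(I−A) ≈
  [   1.9943     0.5888     1.3105]
  [   0.0855     1.1681     0.3419]
  [   0.5128     0.3419     2.0513]
First solve x = (I − A)⁻¹ d = adj(I−A)·d / det(I−A); in particular x_1 = (0.5250·230 + 0.1550·40 + 0.3450·40) / 0.26325 = 140.75 / 0.26325 ≈ 534.66287.
Intermediate flow from 1 to 1: z_11 = a_11 · x_1 = 0.40 × 140.75 / 0.26325 = 56.30 / 0.26325 ≈ 213.865.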